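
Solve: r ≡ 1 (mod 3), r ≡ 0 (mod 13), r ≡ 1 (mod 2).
M = 3 × 13 × 2 = 78. M₁ = 26, y₁ ≡ 2 (mod 3). M₂ = 6, y₂ ≡ 11 (mod 13). M₃ = 39, y₃ ≡ 1 (mod 2). r = 1×26×2 + 0×6×11 + 1×39×1 ≡ 13 (mod 78)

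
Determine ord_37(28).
Powers of 28 mod 37: 28^1≡28, 28^2≡7, 28^3≡11, 28^4≡12, 28^5≡3, 28^6≡10, 28^7≡21, 28^8≡33, 28^9≡36, 28^10≡9, 28^11≡30, 28^12≡26, 28^13≡25, 28^14≡34, 28^15≡27, 28^16≡16, 28^17≡4, 28^18≡1. Order = 18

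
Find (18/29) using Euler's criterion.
(18/29) = 18^{14} mod 29 = -1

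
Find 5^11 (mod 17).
Using repeated squaring. 11 = 8 + 2 + 1 (binary 1011). Repeated squaring mod 17: 5^1 ≡ 5; 5^2 ≡ 5² = 25 ≡ 8; 5^4 ≡ 8² = 64 ≡ 13; 5^8 ≡ 13² = 169 ≡ 16. Multiply: 5^11 = 5^8 × 5^2 × 5^1 ≡ 16 × 8 × 5 (mod 17): 16 × 8 = 128 ≡ 9; 9 × 5 = 45 ≡ 11. So 5^11 ≡ 11 (mod 17).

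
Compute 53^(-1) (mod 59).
49

Using Extended Euclidean Algorithm:
gcd(53, 59) = 1
Bezout coefficients: 53 × -10 + 59 × 9 = 1
So 53 × -10 ≡ 1 (mod 59)
The inverse is -10 mod 59 = 49
Verification: 53 × 49 = 2597 = 44 × 59 + 1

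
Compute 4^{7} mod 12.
4

Using successive squaring:
Binary expansion of 7: 111
Powers of 4 mod 12 (each is the square of the previous):
  4^1 ≡ 4 (mod 12)
  4^2 ≡ 4² = 16 ≡ 4 (mod 12)
  4^4 ≡ 4² = 16 ≡ 4 (mod 12)
7 = 4 + 2 + 1, so 4^7 = 4^4 × 4^2 × 4^1 ≡ 4 × 4 × 4 (mod 12)
Multiplying step by step:
  4 × 4 = 16 ≡ 4 (mod 12)
  4 × 4 = 16 ≡ 4 (mod 12)
Result: 4^7 ≡ 4 (mod 12)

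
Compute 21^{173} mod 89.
18

Using successive squaring:
Binary expansion of 173: 10101101
Powers of 21 mod 89 (each is the square of the previous):
  21^1 ≡ 21 (mod 89)
  21^2 ≡ 21² = 441 ≡ 85 (mod 89)
  21^4 ≡ 85² = 7225 ≡ 16 (mod 89)
  21^8 ≡ 16² = 256 ≡ 78 (mod 89)
  21^16 ≡ 78² = 6084 ≡ 32 (mod 89)
  21^32 ≡ 32² = 1024 ≡ 45 (mod 89)
  21^64 ≡ 45² = 2025 ≡ 67 (mod 89)
  21^128 ≡ 67² = 4489 ≡ 39 (mod 89)
173 = 128 + 32 + 8 + 4 + 1, so 21^173 = 21^128 × 21^32 × 21^8 × 21^4 × 21^1 ≡ 39 × 45 × 78 × 16 × 21 (mod 89)
Multiplying step by step:
  39 × 45 = 1755 ≡ 64 (mod 89)
  64 × 78 = 4992 ≡ 8 (mod 89)
  8 × 16 = 128 ≡ 39 (mod 89)
  39 × 21 = 819 ≡ 18 (mod 89)
Result: 21^173 ≡ 18 (mod 89)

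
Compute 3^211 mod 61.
Using Fermat: 3^{60} ≡ 1 (mod 61). 211 ≡ 31 (mod 60). So 3^{211} ≡ 3^{31} ≡ 3 (mod 61)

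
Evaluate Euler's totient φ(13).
12

Prime factorization: 13 = 13
Using the formula φ(n) = n × Π(1 - 1/p) for each prime factor p:
φ(13) = 13 × (1 - 1/13)
φ(13) = 12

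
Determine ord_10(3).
Powers of 3 mod 10: 3^1≡3, 3^2≡9, 3^3≡7, 3^4≡1. Order = 4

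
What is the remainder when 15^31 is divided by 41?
Using repeated squaring. 31 = 16 + 8 + 4 + 2 + 1 (binary 11111). Repeated squaring mod 41: 15^1 ≡ 15; 15^2 ≡ 15² = 225 ≡ 20; 15^4 ≡ 20² = 400 ≡ 31; 15^8 ≡ 31² = 961 ≡ 18; 15^16 ≡ 18² = 324 ≡ 37. Multiply: 15^31 = 15^16 × 15^8 × 15^4 × 15^2 × 15^1 ≡ 37 × 18 × 31 × 20 × 15 (mod 41): 37 × 18 = 666 ≡ 10; 10 × 31 = 310 ≡ 23; 23 × 20 = 460 ≡ 9; 9 × 15 = 135 ≡ 12. So 15^31 ≡ 12 (mod 41).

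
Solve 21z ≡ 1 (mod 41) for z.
21^(-1) ≡ 2 (mod 41). Verification: 21 × 2 = 42 ≡ 1 (mod 41)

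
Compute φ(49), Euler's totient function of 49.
42

Prime factorization: 49 = 7^2
Using the formula φ(n) = n × Π(1 - 1/p) for each prime factor p:
φ(49) = 49 × (1 - 1/7)
φ(49) = 42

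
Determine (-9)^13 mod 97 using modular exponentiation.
Using repeated squaring. (-9) ≡ 88 (mod 97). 13 = 8 + 4 + 1 (binary 1101). Repeated squaring mod 97: 88^1 ≡ 88; 88^2 ≡ 88² = 7744 ≡ 81; 88^4 ≡ 81² = 6561 ≡ 62; 88^8 ≡ 62² = 3844 ≡ 61. Multiply: (-9)^13 ≡ 88^8 × 88^4 × 88^1 ≡ 61 × 62 × 88 (mod 97): 61 × 62 = 3782 ≡ 96; 96 × 88 = 8448 ≡ 9. So (-9)^13 ≡ 9 (mod 97).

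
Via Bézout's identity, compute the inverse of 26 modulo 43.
Extended GCD: 26(5) + 43(-3) = 1. So 26^(-1) ≡ 5 ≡ 5 (mod 43). Verify: 26 × 5 = 130 ≡ 1 (mod 43)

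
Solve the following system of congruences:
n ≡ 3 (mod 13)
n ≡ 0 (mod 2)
16

Using the Chinese Remainder Theorem:
M = product of moduli = 26
For equation 1: M_1 = 2, 2 ≡ 2 (mod 13), inverse of 2 mod 13 is 7 (check: 2 × 7 = 14 ≡ 1 (mod 13))
For equation 2: M_2 = 13, 13 ≡ 1 (mod 2), inverse of 13 mod 2 is 1 (check: 1 × 1 = 1 ≡ 1 (mod 2))
Combine: n ≡ Σ r_i×M_i×(M_i⁻¹ mod m_i) = 3×2×7 + 0×13×1 = 42 + 0 = 42
42 mod 26 = 16
n ≡ 16 (mod 26)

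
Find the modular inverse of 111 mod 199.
111^(-1) ≡ 52 (mod 199). Verification: 111 × 52 = 5772 ≡ 1 (mod 199)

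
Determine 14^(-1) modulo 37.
14^(-1) ≡ 8 (mod 37). Verification: 14 × 8 = 112 ≡ 1 (mod 37)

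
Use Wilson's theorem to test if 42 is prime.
(41)! mod 42 = 0. Since 0 ≢ -1 (mod 42), 42 is not prime.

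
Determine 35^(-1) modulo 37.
35^(-1) ≡ 18 (mod 37). Verification: 35 × 18 = 630 ≡ 1 (mod 37)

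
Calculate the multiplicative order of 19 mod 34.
Powers of 19 mod 34: 19^1≡19, 19^2≡21, 19^3≡25, 19^4≡33, 19^5≡15, 19^6≡13, 19^7≡9, 19^8≡1. Order = 8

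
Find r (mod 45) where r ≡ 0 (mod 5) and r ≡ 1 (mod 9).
M = 5 × 9 = 45. M₁ = 9, y₁ ≡ 4 (mod 5). M₂ = 5, y₂ ≡ 2 (mod 9). r = 0×9×4 + 1×5×2 ≡ 10 (mod 45)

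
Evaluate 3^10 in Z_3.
3 ≡ 0 (mod 3). 10 = 8 + 2 (binary 1010). Repeated squaring mod 3: 0^1 ≡ 0; 0^2 ≡ 0² = 0 ≡ 0; 0^4 ≡ 0² = 0 ≡ 0; 0^8 ≡ 0² = 0 ≡ 0. Multiply: 3^10 ≡ 0^8 × 0^2 ≡ 0 × 0 (mod 3): 0 × 0 = 0 ≡ 0. So 3^10 ≡ 0 (mod 3).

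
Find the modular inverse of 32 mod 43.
32^(-1) ≡ 39 (mod 43). Verification: 32 × 39 = 1248 ≡ 1 (mod 43)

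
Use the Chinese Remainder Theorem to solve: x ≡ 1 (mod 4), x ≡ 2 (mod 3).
M = 4 × 3 = 12. M₁ = 3, y₁ ≡ 3 (mod 4). M₂ = 4, y₂ ≡ 1 (mod 3). x = 1×3×3 + 2×4×1 ≡ 5 (mod 12)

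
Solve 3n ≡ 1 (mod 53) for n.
18

Using Extended Euclidean Algorithm:
gcd(3, 53) = 1
Bezout coefficients: 3 × 18 + 53 × -1 = 1
So 3 × 18 ≡ 1 (mod 53)
The inverse is 18 mod 53 = 18
Verification: 3 × 18 = 54 = 1 × 53 + 1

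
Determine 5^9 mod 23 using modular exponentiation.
9 = 8 + 1 (binary 1001). Repeated squaring mod 23: 5^1 ≡ 5; 5^2 ≡ 5² = 25 ≡ 2; 5^4 ≡ 2² = 4 ≡ 4; 5^8 ≡ 4² = 16 ≡ 16. Multiply: 5^9 = 5^8 × 5^1 ≡ 16 × 5 (mod 23): 16 × 5 = 80 ≡ 11. So 5^9 ≡ 11 (mod 23).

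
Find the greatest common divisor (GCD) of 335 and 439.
1

Using the Euclidean algorithm:
335 = 0 × 439 + 335
439 = 1 × 335 + 104
335 = 3 × 104 + 23
104 = 4 × 23 + 12
23 = 1 × 12 + 11
12 = 1 × 11 + 1
11 = 11 × 1 + 0

GCD(335, 439) = 1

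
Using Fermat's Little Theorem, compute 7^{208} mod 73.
8

By Fermat's Little Theorem, a^(p-1) ≡ 1 (mod p) for prime p and gcd(a, p) = 1
Here p = 73, so 7^72 ≡ 1 (mod 73)
We can reduce the exponent: 208 mod 72 = 64
So 7^208 ≡ 7^64 (mod 73)
Computing: 7^64 mod 73 = 8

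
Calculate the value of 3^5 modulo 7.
5 = 4 + 1 (binary 101). Repeated squaring mod 7: 3^1 ≡ 3; 3^2 ≡ 3² = 9 ≡ 2; 3^4 ≡ 2² = 4 ≡ 4. Multiply: 3^5 = 3^4 × 3^1 ≡ 4 × 3 (mod 7): 4 × 3 = 12 ≡ 5. So 3^5 ≡ 5 (mod 7).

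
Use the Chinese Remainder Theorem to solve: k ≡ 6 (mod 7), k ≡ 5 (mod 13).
M = 7 × 13 = 91. M₁ = 13, y₁ ≡ 6 (mod 7). M₂ = 7, y₂ ≡ 2 (mod 13). k = 6×13×6 + 5×7×2 ≡ 83 (mod 91)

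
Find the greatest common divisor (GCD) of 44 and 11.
11

Using the Euclidean algorithm:
44 = 4 × 11 + 0

GCD(44, 11) = 11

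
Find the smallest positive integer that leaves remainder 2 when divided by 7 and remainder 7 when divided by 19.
M = 7 × 19 = 133. M₁ = 19, y₁ ≡ 3 (mod 7). M₂ = 7, y₂ ≡ 11 (mod 19). t = 2×19×3 + 7×7×11 ≡ 121 (mod 133). The smallest positive such number is 121.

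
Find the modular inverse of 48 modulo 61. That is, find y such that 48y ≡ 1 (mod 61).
14

Using Extended Euclidean Algorithm:
gcd(48, 61) = 1
Bezout coefficients: 48 × 14 + 61 × -11 = 1
So 48 × 14 ≡ 1 (mod 61)
The inverse is 14 mod 61 = 14
Verification: 48 × 14 = 672 = 11 × 61 + 1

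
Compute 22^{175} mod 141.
70

Using successive squaring:
Binary expansion of 175: 10101111
Powers of 22 mod 141 (each is the square of the previous):
  22^1 ≡ 22 (mod 141)
  22^2 ≡ 22² = 484 ≡ 61 (mod 141)
  22^4 ≡ 61² = 3721 ≡ 55 (mod 141)
  22^8 ≡ 55² = 3025 ≡ 64 (mod 141)
  22^16 ≡ 64² = 4096 ≡ 7 (mod 141)
  22^32 ≡ 7² = 49 ≡ 49 (mod 141)
  22^64 ≡ 49² = 2401 ≡ 4 (mod 141)
  22^128 ≡ 4² = 16 ≡ 16 (mod 141)
175 = 128 + 32 + 8 + 4 + 2 + 1, so 22^175 = 22^128 × 22^32 × 22^8 × 22^4 × 22^2 × 22^1 ≡ 16 × 49 × 64 × 55 × 61 × 22 (mod 141)
Multiplying step by step:
  16 × 49 = 784 ≡ 79 (mod 141)
  79 × 64 = 5056 ≡ 121 (mod 141)
  121 × 55 = 6655 ≡ 28 (mod 141)
  28 × 61 = 1708 ≡ 16 (mod 141)
  16 × 22 = 352 ≡ 70 (mod 141)
Result: 22^175 ≡ 70 (mod 141)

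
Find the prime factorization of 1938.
2 × 3 × 17 × 19

Divide by primes starting from smallest:
1938 ÷ 2 = 969
969 ÷ 3 = 323
323 ÷ 17 = 19
19 ÷ 19 = 1

1938 = 2 × 3 × 17 × 19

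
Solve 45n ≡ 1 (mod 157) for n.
45^(-1) ≡ 7 (mod 157). Verification: 45 × 7 = 315 ≡ 1 (mod 157)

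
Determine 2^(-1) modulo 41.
2^(-1) ≡ 21 (mod 41). Verification: 2 × 21 = 42 ≡ 1 (mod 41)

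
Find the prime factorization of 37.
37

Divide by primes starting from smallest:
37 ÷ 37 = 1

37 = 37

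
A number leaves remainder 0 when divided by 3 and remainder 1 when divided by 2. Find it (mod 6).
M = 3 × 2 = 6. M₁ = 2, y₁ ≡ 2 (mod 3). M₂ = 3, y₂ ≡ 1 (mod 2). r = 0×2×2 + 1×3×1 ≡ 3 (mod 6)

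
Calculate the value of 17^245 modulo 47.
Using Fermat: 17^{46} ≡ 1 (mod 47). 245 ≡ 15 (mod 46). So 17^{245} ≡ 17^{15} ≡ 12 (mod 47)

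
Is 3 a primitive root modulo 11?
p - 1 = 10 has prime divisors 2, 5. Check 3^(10/q) mod 11 for each: 3^(10/2) = 3^5 ≡ 1, 3^(10/5) = 3^2 ≡ 9 (mod 11). Since 3^5 ≡ 1 (mod 11), the order of 3 divides 5 (in fact the order is 5) ≠ 10, so it is not a primitive root.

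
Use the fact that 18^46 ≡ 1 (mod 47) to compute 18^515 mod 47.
By Fermat: 18^{46} ≡ 1 (mod 47). 515 ≡ 9 (mod 46). So 18^{515} ≡ 18^{9} ≡ 17 (mod 47)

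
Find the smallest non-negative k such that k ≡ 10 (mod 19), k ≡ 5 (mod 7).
124

Using the Chinese Remainder Theorem:
M = product of moduli = 133
For equation 1: M_1 = 7, 7 ≡ 7 (mod 19), inverse of 7 mod 19 is 11 (check: 7 × 11 = 77 ≡ 1 (mod 19))
For equation 2: M_2 = 19, 19 ≡ 5 (mod 7), inverse of 19 mod 7 is 3 (check: 5 × 3 = 15 ≡ 1 (mod 7))
Combine: k ≡ Σ r_i×M_i×(M_i⁻¹ mod m_i) = 10×7×11 + 5×19×3 = 770 + 285 = 1055
1055 mod 133 = 124
k ≡ 124 (mod 133)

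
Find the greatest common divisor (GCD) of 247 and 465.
1

Using the Euclidean algorithm:
247 = 0 × 465 + 247
465 = 1 × 247 + 218
247 = 1 × 218 + 29
218 = 7 × 29 + 15
29 = 1 × 15 + 14
15 = 1 × 14 + 1
14 = 14 × 1 + 0

GCD(247, 465) = 1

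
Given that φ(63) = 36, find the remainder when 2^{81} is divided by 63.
By Euler: 2^{36} ≡ 1 (mod 63) since gcd(2, 63) = 1. 81 = 2×36 + 9. So 2^{81} ≡ 2^{9} ≡ 8 (mod 63)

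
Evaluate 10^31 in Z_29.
Using Fermat: 10^{28} ≡ 1 (mod 29). 31 ≡ 3 (mod 28). So 10^{31} ≡ 10^{3} ≡ 14 (mod 29)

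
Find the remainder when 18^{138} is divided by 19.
By Fermat: 18^{18} ≡ 1 (mod 19). 138 = 7×18 + 12. So 18^{138} ≡ 18^{12} ≡ 1 (mod 19)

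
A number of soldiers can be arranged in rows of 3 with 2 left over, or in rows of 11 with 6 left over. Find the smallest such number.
M = 3 × 11 = 33. M₁ = 11, y₁ ≡ 2 (mod 3). M₂ = 3, y₂ ≡ 4 (mod 11). y = 2×11×2 + 6×3×4 ≡ 17 (mod 33). The smallest positive such number is 17.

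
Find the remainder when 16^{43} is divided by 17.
By Fermat: 16^{16} ≡ 1 (mod 17). 43 = 2×16 + 11. So 16^{43} ≡ 16^{11} ≡ 16 (mod 17)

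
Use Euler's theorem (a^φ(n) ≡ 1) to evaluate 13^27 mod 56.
By Euler: 13^{24} ≡ 1 (mod 56) since gcd(13, 56) = 1. 27 = 1×24 + 3. So 13^{27} ≡ 13^{3} ≡ 13 (mod 56)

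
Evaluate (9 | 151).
(9/151) = 9^{75} mod 151 = 1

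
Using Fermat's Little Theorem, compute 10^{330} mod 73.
27

By Fermat's Little Theorem, a^(p-1) ≡ 1 (mod p) for prime p and gcd(a, p) = 1
Here p = 73, so 10^72 ≡ 1 (mod 73)
We can reduce the exponent: 330 mod 72 = 42
So 10^330 ≡ 10^42 (mod 73)
Computing: 10^42 mod 73 = 27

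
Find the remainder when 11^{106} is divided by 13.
By Fermat: 11^{12} ≡ 1 (mod 13). 106 = 8×12 + 10. So 11^{106} ≡ 11^{10} ≡ 10 (mod 13)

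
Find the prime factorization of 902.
2 × 11 × 41

Divide by primes starting from smallest:
902 ÷ 2 = 451
451 ÷ 11 = 41
41 ÷ 41 = 1

902 = 2 × 11 × 41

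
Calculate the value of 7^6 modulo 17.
6 = 4 + 2 (binary 110). Repeated squaring mod 17: 7^1 ≡ 7; 7^2 ≡ 7² = 49 ≡ 15; 7^4 ≡ 15² = 225 ≡ 4. Multiply: 7^6 = 7^4 × 7^2 ≡ 4 × 15 (mod 17): 4 × 15 = 60 ≡ 9. So 7^6 ≡ 9 (mod 17).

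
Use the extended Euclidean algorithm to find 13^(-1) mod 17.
Extended GCD: 13(4) + 17(-3) = 1. So 13^(-1) ≡ 4 ≡ 4 (mod 17). Verify: 13 × 4 = 52 ≡ 1 (mod 17)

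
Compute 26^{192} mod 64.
0

Using successive squaring:
Binary expansion of 192: 11000000
Powers of 26 mod 64 (each is the square of the previous):
  26^1 ≡ 26 (mod 64)
  26^2 ≡ 26² = 676 ≡ 36 (mod 64)
  26^4 ≡ 36² = 1296 ≡ 16 (mod 64)
  26^8 ≡ 16² = 256 ≡ 0 (mod 64)
  26^16 ≡ 0² = 0 ≡ 0 (mod 64)
  26^32 ≡ 0² = 0 ≡ 0 (mod 64)
  26^64 ≡ 0² = 0 ≡ 0 (mod 64)
  26^128 ≡ 0² = 0 ≡ 0 (mod 64)
192 = 128 + 64, so 26^192 = 26^128 × 26^64 ≡ 0 × 0 (mod 64)
Multiplying step by step:
  0 × 0 = 0 ≡ 0 (mod 64)
Result: 26^192 ≡ 0 (mod 64)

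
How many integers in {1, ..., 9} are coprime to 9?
6

Prime factorization: 9 = 3^2
Using the formula φ(n) = n × Π(1 - 1/p) for each prime factor p:
φ(9) = 9 × (1 - 1/3)
φ(9) = 6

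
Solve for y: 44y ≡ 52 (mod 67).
56

Since gcd(44, 67) = 1 divides 52, a solution exists.
Multiply both sides by the inverse of 44 mod 67:
  44^(-1) mod 67 = 32
  x ≡ 32 × 52 ≡ 1664 ≡ 56 (mod 67)
Verification: 44 × 56 = 2464 = 36 × 67 + 52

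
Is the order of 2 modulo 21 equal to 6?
Yes, ord_21(2) = 6.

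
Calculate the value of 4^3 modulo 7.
3 = 2 + 1 (binary 11). Repeated squaring mod 7: 4^1 ≡ 4; 4^2 ≡ 4² = 16 ≡ 2. Multiply: 4^3 = 4^2 × 4^1 ≡ 2 × 4 (mod 7): 2 × 4 = 8 ≡ 1. So 4^3 ≡ 1 (mod 7).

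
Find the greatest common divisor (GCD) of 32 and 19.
1

Using the Euclidean algorithm:
32 = 1 × 19 + 13
19 = 1 × 13 + 6
13 = 2 × 6 + 1
6 = 6 × 1 + 0

GCD(32, 19) = 1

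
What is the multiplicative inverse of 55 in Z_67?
55^(-1) ≡ 39 (mod 67). Verification: 55 × 39 = 2145 ≡ 1 (mod 67)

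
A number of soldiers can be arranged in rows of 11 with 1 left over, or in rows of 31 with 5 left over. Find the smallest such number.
M = 11 × 31 = 341. M₁ = 31, y₁ ≡ 5 (mod 11). M₂ = 11, y₂ ≡ 17 (mod 31). m = 1×31×5 + 5×11×17 ≡ 67 (mod 341). The smallest positive such number is 67.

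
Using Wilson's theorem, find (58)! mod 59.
By Wilson's theorem, (58)! ≡ -1 ≡ 58 (mod 59)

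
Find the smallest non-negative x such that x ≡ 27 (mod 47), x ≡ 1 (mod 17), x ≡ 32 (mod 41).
5526

Using the Chinese Remainder Theorem:
M = product of moduli = 32759
For equation 1: M_1 = 697, 697 ≡ 39 (mod 47), inverse of 697 mod 47 is 41 (check: 39 × 41 = 1599 ≡ 1 (mod 47))
For equation 2: M_2 = 1927, 1927 ≡ 6 (mod 17), inverse of 1927 mod 17 is 3 (check: 6 × 3 = 18 ≡ 1 (mod 17))
For equation 3: M_3 = 799, 799 ≡ 20 (mod 41), inverse of 799 mod 41 is 39 (check: 20 × 39 = 780 ≡ 1 (mod 41))
Combine: x ≡ Σ r_i×M_i×(M_i⁻¹ mod m_i) = 27×697×41 + 1×1927×3 + 32×799×39 = 771579 + 5781 + 997152 = 1774512
1774512 mod 32759 = 5526
x ≡ 5526 (mod 32759)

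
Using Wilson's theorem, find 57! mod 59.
(58)! = (57)! × (58) ≡ -1 (mod 59). So (57)! ≡ -1 × (58)^(-1) ≡ (-1)×(-1) = 1 (mod 59)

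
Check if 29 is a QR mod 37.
By Euler's criterion: 29^{18} ≡ 36 (mod 37). Since this equals -1 (≡ 36), 29 is not a QR.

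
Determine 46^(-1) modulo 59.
46^(-1) ≡ 9 (mod 59). Verification: 46 × 9 = 414 ≡ 1 (mod 59)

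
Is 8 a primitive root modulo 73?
No

To verify, check if 8^(72/q) ≢ 1 (mod 73) for each prime divisor q of 72
Divisors of 72 = 72: [1, 2, 3, 4, 6, 8, 9, 12, 18, 24, 36, 72]
  8^(72/2) = 8^36 ≡ 1 (mod 73)
  8^(72/3) = 8^24 ≡ 1 (mod 73)
Conclusion: 8 is not a primitive root modulo 73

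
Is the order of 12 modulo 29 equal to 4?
Yes, ord_29(12) = 4.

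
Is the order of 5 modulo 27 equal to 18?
Yes, ord_27(5) = 18.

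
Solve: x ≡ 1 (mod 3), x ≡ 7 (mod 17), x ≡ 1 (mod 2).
M = 3 × 17 × 2 = 102. M₁ = 34, y₁ ≡ 1 (mod 3). M₂ = 6, y₂ ≡ 3 (mod 17). M₃ = 51, y₃ ≡ 1 (mod 2). x = 1×34×1 + 7×6×3 + 1×51×1 ≡ 7 (mod 102)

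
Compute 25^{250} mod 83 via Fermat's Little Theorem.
27

By Fermat's Little Theorem, a^(p-1) ≡ 1 (mod p) for prime p and gcd(a, p) = 1
Here p = 83, so 25^82 ≡ 1 (mod 83)
We can reduce the exponent: 250 mod 82 = 4
So 25^250 ≡ 25^4 (mod 83)
Computing: 25^4 mod 83 = 27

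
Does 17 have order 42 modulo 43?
p - 1 = 42 has prime divisors 2, 3, 7. Check 17^(42/q) mod 43 for each: 17^(42/2) = 17^21 ≡ 1, 17^(42/3) = 17^14 ≡ 6, 17^(42/7) = 17^6 ≡ 35 (mod 43). Since 17^21 ≡ 1 (mod 43), the order of 17 divides 21 (in fact the order is 21) ≠ 42, so it is not a primitive root.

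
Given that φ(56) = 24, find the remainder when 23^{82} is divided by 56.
By Euler: 23^{24} ≡ 1 (mod 56) since gcd(23, 56) = 1. 82 = 3×24 + 10. So 23^{82} ≡ 23^{10} ≡ 9 (mod 56)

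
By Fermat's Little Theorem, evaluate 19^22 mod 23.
By Fermat's Little Theorem, 19^{22} ≡ 1 (mod 23) since 23 is prime and gcd(19, 23) = 1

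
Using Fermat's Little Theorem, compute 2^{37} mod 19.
2

By Fermat's Little Theorem, a^(p-1) ≡ 1 (mod p) for prime p and gcd(a, p) = 1
Here p = 19, so 2^18 ≡ 1 (mod 19)
We can reduce the exponent: 37 mod 18 = 1
So 2^37 ≡ 2^1 (mod 19)
Computing: 2^1 mod 19 = 2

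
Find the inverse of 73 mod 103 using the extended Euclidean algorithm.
Extended GCD: 73(24) + 103(-17) = 1. So 73^(-1) ≡ 24 ≡ 24 (mod 103). Verify: 73 × 24 = 1752 ≡ 1 (mod 103)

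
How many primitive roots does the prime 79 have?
Number of primitive roots mod 79 = φ(78) = 24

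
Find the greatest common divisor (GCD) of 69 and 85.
1

Using the Euclidean algorithm:
69 = 0 × 85 + 69
85 = 1 × 69 + 16
69 = 4 × 16 + 5
16 = 3 × 5 + 1
5 = 5 × 1 + 0

GCD(69, 85) = 1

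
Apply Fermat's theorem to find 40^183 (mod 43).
By Fermat: 40^{42} ≡ 1 (mod 43). 183 = 4×42 + 15. So 40^{183} ≡ 40^{15} ≡ 21 (mod 43)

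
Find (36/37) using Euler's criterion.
(36/37) = 36^{18} mod 37 = 1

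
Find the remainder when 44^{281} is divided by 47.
By Fermat: 44^{46} ≡ 1 (mod 47). 281 = 6×46 + 5. So 44^{281} ≡ 44^{5} ≡ 39 (mod 47)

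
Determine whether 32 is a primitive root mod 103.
p - 1 = 102 has prime divisors 2, 3, 17. Check 32^(102/q) mod 103 for each: 32^(102/2) = 32^51 ≡ 1, 32^(102/3) = 32^34 ≡ 56, 32^(102/17) = 32^6 ≡ 93 (mod 103). Since 32^51 ≡ 1 (mod 103), the order of 32 divides 51 (in fact the order is 51) ≠ 102, so it is not a primitive root.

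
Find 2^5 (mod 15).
5 = 4 + 1 (binary 101). Repeated squaring mod 15: 2^1 ≡ 2; 2^2 ≡ 2² = 4 ≡ 4; 2^4 ≡ 4² = 16 ≡ 1. Multiply: 2^5 = 2^4 × 2^1 ≡ 1 × 2 (mod 15): 1 × 2 = 2 ≡ 2. So 2^5 ≡ 2 (mod 15).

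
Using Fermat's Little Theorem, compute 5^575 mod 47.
By Fermat: 5^{46} ≡ 1 (mod 47). 575 ≡ 23 (mod 46). So 5^{575} ≡ 5^{23} ≡ 46 (mod 47)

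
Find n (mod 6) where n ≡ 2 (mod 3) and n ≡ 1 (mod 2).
M = 3 × 2 = 6. M₁ = 2, y₁ ≡ 2 (mod 3). M₂ = 3, y₂ ≡ 1 (mod 2). n = 2×2×2 + 1×3×1 ≡ 5 (mod 6)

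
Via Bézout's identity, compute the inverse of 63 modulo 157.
Extended GCD: 63(5) + 157(-2) = 1. So 63^(-1) ≡ 5 ≡ 5 (mod 157). Verify: 63 × 5 = 315 ≡ 1 (mod 157)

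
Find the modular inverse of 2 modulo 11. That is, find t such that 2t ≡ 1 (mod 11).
6

Using Extended Euclidean Algorithm:
gcd(2, 11) = 1
Bezout coefficients: 2 × -5 + 11 × 1 = 1
So 2 × -5 ≡ 1 (mod 11)
The inverse is -5 mod 11 = 6
Verification: 2 × 6 = 12 = 1 × 11 + 1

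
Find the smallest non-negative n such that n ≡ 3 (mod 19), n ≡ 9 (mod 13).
22

Using the Chinese Remainder Theorem:
M = product of moduli = 247
For equation 1: M_1 = 13, 13 ≡ 13 (mod 19), inverse of 13 mod 19 is 3 (check: 13 × 3 = 39 ≡ 1 (mod 19))
For equation 2: M_2 = 19, 19 ≡ 6 (mod 13), inverse of 19 mod 13 is 11 (check: 6 × 11 = 66 ≡ 1 (mod 13))
Combine: n ≡ Σ r_i×M_i×(M_i⁻¹ mod m_i) = 3×13×3 + 9×19×11 = 117 + 1881 = 1998
1998 mod 247 = 22
n ≡ 22 (mod 247)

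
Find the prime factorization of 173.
173

Divide by primes starting from smallest:
173 ÷ 173 = 1

173 = 173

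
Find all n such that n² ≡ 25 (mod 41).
The square roots of 25 mod 41 are 36 and 5. Verify: 36² = 1296 ≡ 25 (mod 41)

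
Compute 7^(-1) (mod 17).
7^(-1) ≡ 5 (mod 17). Verification: 7 × 5 = 35 ≡ 1 (mod 17)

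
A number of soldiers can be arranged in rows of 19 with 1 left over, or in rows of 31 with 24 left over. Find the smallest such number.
M = 19 × 31 = 589. M₁ = 31, y₁ ≡ 8 (mod 19). M₂ = 19, y₂ ≡ 18 (mod 31). y = 1×31×8 + 24×19×18 ≡ 210 (mod 589). The smallest positive such number is 210.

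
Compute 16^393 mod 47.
Using Fermat: 16^{46} ≡ 1 (mod 47). 393 ≡ 25 (mod 46). So 16^{393} ≡ 16^{25} ≡ 21 (mod 47)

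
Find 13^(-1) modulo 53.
49

Using Extended Euclidean Algorithm:
gcd(13, 53) = 1
Bezout coefficients: 13 × -4 + 53 × 1 = 1
So 13 × -4 ≡ 1 (mod 53)
The inverse is -4 mod 53 = 49
Verification: 13 × 49 = 637 = 12 × 53 + 1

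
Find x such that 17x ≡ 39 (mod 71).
19

Since gcd(17, 71) = 1 divides 39, a solution exists.
Multiply both sides by the inverse of 17 mod 71:
  17^(-1) mod 71 = 46
  x ≡ 46 × 39 ≡ 1794 ≡ 19 (mod 71)
Verification: 17 × 19 = 323 = 4 × 71 + 39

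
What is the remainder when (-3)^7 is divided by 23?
(-3) ≡ 20 (mod 23). 7 = 4 + 2 + 1 (binary 111). Repeated squaring mod 23: 20^1 ≡ 20; 20^2 ≡ 20² = 400 ≡ 9; 20^4 ≡ 9² = 81 ≡ 12. Multiply: (-3)^7 ≡ 20^4 × 20^2 × 20^1 ≡ 12 × 9 × 20 (mod 23): 12 × 9 = 108 ≡ 16; 16 × 20 = 320 ≡ 21. So (-3)^7 ≡ 21 (mod 23).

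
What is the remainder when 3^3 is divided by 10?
3 = 2 + 1 (binary 11). Repeated squaring mod 10: 3^1 ≡ 3; 3^2 ≡ 3² = 9 ≡ 9. Multiply: 3^3 = 3^2 × 3^1 ≡ 9 × 3 (mod 10): 9 × 3 = 27 ≡ 7. So 3^3 ≡ 7 (mod 10).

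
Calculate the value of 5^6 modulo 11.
6 = 4 + 2 (binary 110). Repeated squaring mod 11: 5^1 ≡ 5; 5^2 ≡ 5² = 25 ≡ 3; 5^4 ≡ 3² = 9 ≡ 9. Multiply: 5^6 = 5^4 × 5^2 ≡ 9 × 3 (mod 11): 9 × 3 = 27 ≡ 5. So 5^6 ≡ 5 (mod 11).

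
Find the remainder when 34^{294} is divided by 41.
By Fermat: 34^{40} ≡ 1 (mod 41). 294 = 7×40 + 14. So 34^{294} ≡ 34^{14} ≡ 2 (mod 41)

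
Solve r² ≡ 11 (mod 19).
The square roots of 11 mod 19 are 7 and 12. Verify: 7² = 49 ≡ 11 (mod 19)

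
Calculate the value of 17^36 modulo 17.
Using repeated squaring. 17 ≡ 0 (mod 17). 36 = 32 + 4 (binary 100100). Repeated squaring mod 17: 0^1 ≡ 0; 0^2 ≡ 0² = 0 ≡ 0; 0^4 ≡ 0² = 0 ≡ 0; 0^8 ≡ 0² = 0 ≡ 0; 0^16 ≡ 0² = 0 ≡ 0; 0^32 ≡ 0² = 0 ≡ 0. Multiply: 17^36 ≡ 0^32 × 0^4 ≡ 0 × 0 (mod 17): 0 × 0 = 0 ≡ 0. So 17^36 ≡ 0 (mod 17).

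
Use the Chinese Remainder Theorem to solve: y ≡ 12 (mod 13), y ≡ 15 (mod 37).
311

Using the Chinese Remainder Theorem:
M = product of moduli = 481
For equation 1: M_1 = 37, 37 ≡ 11 (mod 13), inverse of 37 mod 13 is 6 (check: 11 × 6 = 66 ≡ 1 (mod 13))
For equation 2: M_2 = 13, 13 ≡ 13 (mod 37), inverse of 13 mod 37 is 20 (check: 13 × 20 = 260 ≡ 1 (mod 37))
Combine: y ≡ Σ r_i×M_i×(M_i⁻¹ mod m_i) = 12×37×6 + 15×13×20 = 2664 + 3900 = 6564
6564 mod 481 = 311
y ≡ 311 (mod 481)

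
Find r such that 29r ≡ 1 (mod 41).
29^(-1) ≡ 17 (mod 41). Verification: 29 × 17 = 493 ≡ 1 (mod 41)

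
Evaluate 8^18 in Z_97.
Using repeated squaring. 18 = 16 + 2 (binary 10010). Repeated squaring mod 97: 8^1 ≡ 8; 8^2 ≡ 8² = 64 ≡ 64; 8^4 ≡ 64² = 4096 ≡ 22; 8^8 ≡ 22² = 484 ≡ 96; 8^16 ≡ 96² = 9216 ≡ 1. Multiply: 8^18 = 8^16 × 8^2 ≡ 1 × 64 (mod 97): 1 × 64 = 64 ≡ 64. So 8^18 ≡ 64 (mod 97).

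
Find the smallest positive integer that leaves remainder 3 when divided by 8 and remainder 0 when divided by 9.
M = 8 × 9 = 72. M₁ = 9, y₁ ≡ 1 (mod 8). M₂ = 8, y₂ ≡ 8 (mod 9). x = 3×9×1 + 0×8×8 ≡ 27 (mod 72). The smallest positive such number is 27.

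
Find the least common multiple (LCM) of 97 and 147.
14259

First find GCD(97, 147) using the Euclidean algorithm:
97 = 0 × 147 + 97
147 = 1 × 97 + 50
97 = 1 × 50 + 47
50 = 1 × 47 + 3
47 = 15 × 3 + 2
3 = 1 × 2 + 1
2 = 2 × 1 + 0
GCD(97, 147) = 1

LCM formula: LCM(a, b) = (a × b) / GCD(a, b)
LCM(97, 147) = (97 × 147) / 1
LCM(97, 147) = 14259 / 1
LCM(97, 147) = 14259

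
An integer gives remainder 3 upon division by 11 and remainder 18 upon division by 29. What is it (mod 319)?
M = 11 × 29 = 319. M₁ = 29, y₁ ≡ 8 (mod 11). M₂ = 11, y₂ ≡ 8 (mod 29). m = 3×29×8 + 18×11×8 ≡ 47 (mod 319). The smallest positive such number is 47.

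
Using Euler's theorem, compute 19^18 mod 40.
By Euler: 19^{16} ≡ 1 (mod 40) since gcd(19, 40) = 1. 18 = 1×16 + 2. So 19^{18} ≡ 19^{2} ≡ 1 (mod 40)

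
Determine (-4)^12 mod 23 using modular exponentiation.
Using repeated squaring. (-4) ≡ 19 (mod 23). 12 = 8 + 4 (binary 1100). Repeated squaring mod 23: 19^1 ≡ 19; 19^2 ≡ 19² = 361 ≡ 16; 19^4 ≡ 16² = 256 ≡ 3; 19^8 ≡ 3² = 9 ≡ 9. Multiply: (-4)^12 ≡ 19^8 × 19^4 ≡ 9 × 3 (mod 23): 9 × 3 = 27 ≡ 4. So (-4)^12 ≡ 4 (mod 23).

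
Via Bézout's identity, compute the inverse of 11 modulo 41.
Extended GCD: 11(15) + 41(-4) = 1. So 11^(-1) ≡ 15 ≡ 15 (mod 41). Verify: 11 × 15 = 165 ≡ 1 (mod 41)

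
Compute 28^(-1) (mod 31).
28^(-1) ≡ 10 (mod 31). Verification: 28 × 10 = 280 ≡ 1 (mod 31)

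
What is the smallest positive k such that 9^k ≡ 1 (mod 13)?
Powers of 9 mod 13: 9^1≡9, 9^2≡3, 9^3≡1. Order = 3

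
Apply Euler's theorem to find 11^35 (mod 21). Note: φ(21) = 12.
By Euler: 11^{12} ≡ 1 (mod 21) since gcd(11, 21) = 1. 35 = 2×12 + 11. So 11^{35} ≡ 11^{11} ≡ 2 (mod 21)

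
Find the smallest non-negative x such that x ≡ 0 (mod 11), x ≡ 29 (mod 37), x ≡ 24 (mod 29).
6578

Using the Chinese Remainder Theorem:
M = product of moduli = 11803
For equation 1: M_1 = 1073, 1073 ≡ 6 (mod 11), inverse of 1073 mod 11 is 2 (check: 6 × 2 = 12 ≡ 1 (mod 11))
For equation 2: M_2 = 319, 319 ≡ 23 (mod 37), inverse of 319 mod 37 is 29 (check: 23 × 29 = 667 ≡ 1 (mod 37))
For equation 3: M_3 = 407, 407 ≡ 1 (mod 29), inverse of 407 mod 29 is 1 (check: 1 × 1 = 1 ≡ 1 (mod 29))
Combine: x ≡ Σ r_i×M_i×(M_i⁻¹ mod m_i) = 0×1073×2 + 29×319×29 + 24×407×1 = 0 + 268279 + 9768 = 278047
278047 mod 11803 = 6578
x ≡ 6578 (mod 11803)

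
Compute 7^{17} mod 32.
7

Using successive squaring:
Binary expansion of 17: 10001
Powers of 7 mod 32 (each is the square of the previous):
  7^1 ≡ 7 (mod 32)
  7^2 ≡ 7² = 49 ≡ 17 (mod 32)
  7^4 ≡ 17² = 289 ≡ 1 (mod 32)
  7^8 ≡ 1² = 1 ≡ 1 (mod 32)
  7^16 ≡ 1² = 1 ≡ 1 (mod 32)
17 = 16 + 1, so 7^17 = 7^16 × 7^1 ≡ 1 × 7 (mod 32)
Multiplying step by step:
  1 × 7 = 7 ≡ 7 (mod 32)
Result: 7^17 ≡ 7 (mod 32)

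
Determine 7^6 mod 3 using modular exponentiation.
7 ≡ 1 (mod 3). 6 = 4 + 2 (binary 110). Repeated squaring mod 3: 1^1 ≡ 1; 1^2 ≡ 1² = 1 ≡ 1; 1^4 ≡ 1² = 1 ≡ 1. Multiply: 7^6 ≡ 1^4 × 1^2 ≡ 1 × 1 (mod 3): 1 × 1 = 1 ≡ 1. So 7^6 ≡ 1 (mod 3).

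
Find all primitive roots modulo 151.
Primitive roots mod 151: {6, 7, 12, 13, 14, 15, 30, 35, 48, 51, 52, 54, 56, 61, 63, 71, 77, 82, 89, 93, 96, 102, 104, 106, 108, 109, 111, 112, 114, 115, 117, 120, 126, 129, 130, 133, 134, 140, 141, 146}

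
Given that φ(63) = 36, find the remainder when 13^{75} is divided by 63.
By Euler: 13^{36} ≡ 1 (mod 63) since gcd(13, 63) = 1. 75 = 2×36 + 3. So 13^{75} ≡ 13^{3} ≡ 55 (mod 63)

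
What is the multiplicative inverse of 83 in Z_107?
49

Using Extended Euclidean Algorithm:
gcd(83, 107) = 1
Bezout coefficients: 83 × 49 + 107 × -38 = 1
So 83 × 49 ≡ 1 (mod 107)
The inverse is 49 mod 107 = 49
Verification: 83 × 49 = 4067 = 38 × 107 + 1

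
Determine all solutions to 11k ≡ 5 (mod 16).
15

Since gcd(11, 16) = 1 divides 5, a solution exists.
Multiply both sides by the inverse of 11 mod 16:
  11^(-1) mod 16 = 3
  x ≡ 3 × 5 ≡ 15 ≡ 15 (mod 16)
Verification: 11 × 15 = 165 = 10 × 16 + 5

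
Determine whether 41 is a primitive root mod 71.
p - 1 = 70 has prime divisors 2, 5, 7. Check 41^(70/q) mod 71 for each: 41^(70/2) = 41^35 ≡ 70, 41^(70/5) = 41^14 ≡ 1, 41^(70/7) = 41^10 ≡ 20 (mod 71). Since 41^14 ≡ 1 (mod 71), the order of 41 divides 14 (in fact the order is 14) ≠ 70, so it is not a primitive root.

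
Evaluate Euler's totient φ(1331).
1210

Prime factorization: 1331 = 11^3
Using the formula φ(n) = n × Π(1 - 1/p) for each prime factor p:
φ(1331) = 1331 × (1 - 1/11)
φ(1331) = 1210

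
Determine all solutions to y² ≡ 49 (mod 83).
The square roots of 49 mod 83 are 7 and 76. Verify: 7² = 49 ≡ 49 (mod 83)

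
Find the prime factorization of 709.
709

Divide by primes starting from smallest:
709 ÷ 709 = 1

709 = 709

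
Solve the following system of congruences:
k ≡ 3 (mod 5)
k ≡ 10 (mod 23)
33

Using the Chinese Remainder Theorem:
M = product of moduli = 115
For equation 1: M_1 = 23, 23 ≡ 3 (mod 5), inverse of 23 mod 5 is 2 (check: 3 × 2 = 6 ≡ 1 (mod 5))
For equation 2: M_2 = 5, 5 ≡ 5 (mod 23), inverse of 5 mod 23 is 14 (check: 5 × 14 = 70 ≡ 1 (mod 23))
Combine: k ≡ Σ r_i×M_i×(M_i⁻¹ mod m_i) = 3×23×2 + 10×5×14 = 138 + 700 = 838
838 mod 115 = 33
k ≡ 33 (mod 115)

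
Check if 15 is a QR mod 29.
By Euler's criterion: 15^{14} ≡ 28 (mod 29). Since this equals -1 (≡ 28), 15 is not a QR.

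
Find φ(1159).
1080

Prime factorization: 1159 = 19 × 61
Using the formula φ(n) = n × Π(1 - 1/p) for each prime factor p:
φ(1159) = 1159 × (1 - 1/19) × (1 - 1/61)
φ(1159) = 1080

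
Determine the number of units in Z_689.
624

Prime factorization: 689 = 13 × 53
Using the formula φ(n) = n × Π(1 - 1/p) for each prime factor p:
φ(689) = 689 × (1 - 1/13) × (1 - 1/53)
φ(689) = 624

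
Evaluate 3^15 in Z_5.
Using Fermat: 3^{4} ≡ 1 (mod 5). 15 ≡ 3 (mod 4). So 3^{15} ≡ 3^{3} ≡ 2 (mod 5)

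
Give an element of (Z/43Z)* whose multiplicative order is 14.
2 has order 14 mod 43 since 2^{14} ≡ 1 (mod 43) and no smaller power works.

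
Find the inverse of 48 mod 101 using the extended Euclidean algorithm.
Extended GCD: 48(40) + 101(-19) = 1. So 48^(-1) ≡ 40 ≡ 40 (mod 101). Verify: 48 × 40 = 1920 ≡ 1 (mod 101)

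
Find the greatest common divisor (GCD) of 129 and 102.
3

Using the Euclidean algorithm:
129 = 1 × 102 + 27
102 = 3 × 27 + 21
27 = 1 × 21 + 6
21 = 3 × 6 + 3
6 = 2 × 3 + 0

GCD(129, 102) = 3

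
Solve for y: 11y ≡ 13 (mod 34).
29

Since gcd(11, 34) = 1 divides 13, a solution exists.
Multiply both sides by the inverse of 11 mod 34:
  11^(-1) mod 34 = 31
  x ≡ 31 × 13 ≡ 403 ≡ 29 (mod 34)
Verification: 11 × 29 = 319 = 9 × 34 + 13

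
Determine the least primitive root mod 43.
p - 1 = 42 has prime divisors 2, 3, 7. h is a primitive root mod 43 iff h^(42/q) ≢ 1 (mod 43) for each such q.
h = 2: 2^21 ≡ 42, 2^14 ≡ 1, 2^6 ≡ 21 (mod 43); 2^14 ≡ 1, so not a primitive root.
h = 3: 3^21 ≡ 42, 3^14 ≡ 36, 3^6 ≡ 41 (mod 43); none is 1, so 3 has order 42 and is a primitive root.
The smallest primitive root mod 43 is g = 3.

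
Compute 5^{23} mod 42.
17

Using successive squaring:
Binary expansion of 23: 10111
Powers of 5 mod 42 (each is the square of the previous):
  5^1 ≡ 5 (mod 42)
  5^2 ≡ 5² = 25 ≡ 25 (mod 42)
  5^4 ≡ 25² = 625 ≡ 37 (mod 42)
  5^8 ≡ 37² = 1369 ≡ 25 (mod 42)
  5^16 ≡ 25² = 625 ≡ 37 (mod 42)
23 = 16 + 4 + 2 + 1, so 5^23 = 5^16 × 5^4 × 5^2 × 5^1 ≡ 37 × 37 × 25 × 5 (mod 42)
Multiplying step by step:
  37 × 37 = 1369 ≡ 25 (mod 42)
  25 × 25 = 625 ≡ 37 (mod 42)
  37 × 5 = 185 ≡ 17 (mod 42)
Result: 5^23 ≡ 17 (mod 42)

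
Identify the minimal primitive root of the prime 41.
p - 1 = 40 has prime divisors 2, 5. h is a primitive root mod 41 iff h^(40/q) ≢ 1 (mod 41) for each such q.
h = 2: 2^20 ≡ 1, 2^8 ≡ 10 (mod 41); 2^20 ≡ 1, so not a primitive root.
h = 3: 3^20 ≡ 40, 3^8 ≡ 1 (mod 41); 3^8 ≡ 1, so not a primitive root.
h = 4: 4^20 ≡ 1, 4^8 ≡ 18 (mod 41); 4^20 ≡ 1, so not a primitive root.
h = 5: 5^20 ≡ 1, 5^8 ≡ 18 (mod 41); 5^20 ≡ 1, so not a primitive root.
h = 6: 6^20 ≡ 40, 6^8 ≡ 10 (mod 41); none is 1, so 6 has order 40 and is a primitive root.
The smallest primitive root mod 41 is g = 6.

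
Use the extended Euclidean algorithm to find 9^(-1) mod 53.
Extended GCD: 9(6) + 53(-1) = 1. So 9^(-1) ≡ 6 ≡ 6 (mod 53). Verify: 9 × 6 = 54 ≡ 1 (mod 53)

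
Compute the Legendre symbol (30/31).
(30/31) = 30^{15} mod 31 = -1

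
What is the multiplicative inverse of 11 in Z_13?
6

Using Extended Euclidean Algorithm:
gcd(11, 13) = 1
Bezout coefficients: 11 × 6 + 13 × -5 = 1
So 11 × 6 ≡ 1 (mod 13)
The inverse is 6 mod 13 = 6
Verification: 11 × 6 = 66 = 5 × 13 + 1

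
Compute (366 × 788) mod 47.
16

(366 × 788) = 288408
288408 mod 47 = 16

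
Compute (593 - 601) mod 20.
12

(593 - 601) = -8
-8 mod 20 = 12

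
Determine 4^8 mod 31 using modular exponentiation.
8 = 8 (binary 1000). Repeated squaring mod 31: 4^1 ≡ 4; 4^2 ≡ 4² = 16 ≡ 16; 4^4 ≡ 16² = 256 ≡ 8; 4^8 ≡ 8² = 64 ≡ 2. So 4^8 ≡ 2 (mod 31).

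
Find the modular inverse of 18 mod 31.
18^(-1) ≡ 19 (mod 31). Verification: 18 × 19 = 342 ≡ 1 (mod 31)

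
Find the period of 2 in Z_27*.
Powers of 2 mod 27: 2^1≡2, 2^2≡4, 2^3≡8, 2^4≡16, 2^5≡5, 2^6≡10, 2^7≡20, 2^8≡13, 2^9≡26, 2^10≡25, 2^11≡23, 2^12≡19, 2^13≡11, 2^14≡22, 2^15≡17, 2^16≡7, 2^17≡14, 2^18≡1. Order = 18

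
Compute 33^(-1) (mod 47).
33^(-1) ≡ 10 (mod 47). Verification: 33 × 10 = 330 ≡ 1 (mod 47)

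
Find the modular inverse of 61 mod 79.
61^(-1) ≡ 57 (mod 79). Verification: 61 × 57 = 3477 ≡ 1 (mod 79)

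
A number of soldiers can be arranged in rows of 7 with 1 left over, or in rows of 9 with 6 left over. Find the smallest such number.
M = 7 × 9 = 63. M₁ = 9, y₁ ≡ 4 (mod 7). M₂ = 7, y₂ ≡ 4 (mod 9). m = 1×9×4 + 6×7×4 ≡ 15 (mod 63). The smallest positive such number is 15.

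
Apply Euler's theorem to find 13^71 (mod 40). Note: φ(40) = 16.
By Euler: 13^{16} ≡ 1 (mod 40) since gcd(13, 40) = 1. 71 = 4×16 + 7. So 13^{71} ≡ 13^{7} ≡ 37 (mod 40)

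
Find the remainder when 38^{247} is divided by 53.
By Fermat: 38^{52} ≡ 1 (mod 53). 247 = 4×52 + 39. So 38^{247} ≡ 38^{39} ≡ 52 (mod 53)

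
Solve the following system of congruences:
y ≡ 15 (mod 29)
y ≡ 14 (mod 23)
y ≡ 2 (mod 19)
2567

Using the Chinese Remainder Theorem:
M = product of moduli = 12673
For equation 1: M_1 = 437, 437 ≡ 2 (mod 29), inverse of 437 mod 29 is 15 (check: 2 × 15 = 30 ≡ 1 (mod 29))
For equation 2: M_2 = 551, 551 ≡ 22 (mod 23), inverse of 551 mod 23 is 22 (check: 22 × 22 = 484 ≡ 1 (mod 23))
For equation 3: M_3 = 667, 667 ≡ 2 (mod 19), inverse of 667 mod 19 is 10 (check: 2 × 10 = 20 ≡ 1 (mod 19))
Combine: y ≡ Σ r_i×M_i×(M_i⁻¹ mod m_i) = 15×437×15 + 14×551×22 + 2×667×10 = 98325 + 169708 + 13340 = 281373
281373 mod 12673 = 2567
y ≡ 2567 (mod 12673)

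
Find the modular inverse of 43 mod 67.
43^(-1) ≡ 53 (mod 67). Verification: 43 × 53 = 2279 ≡ 1 (mod 67)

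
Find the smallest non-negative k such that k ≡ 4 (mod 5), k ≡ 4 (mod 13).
4

Using the Chinese Remainder Theorem:
M = product of moduli = 65
For equation 1: M_1 = 13, 13 ≡ 3 (mod 5), inverse of 13 mod 5 is 2 (check: 3 × 2 = 6 ≡ 1 (mod 5))
For equation 2: M_2 = 5, 5 ≡ 5 (mod 13), inverse of 5 mod 13 is 8 (check: 5 × 8 = 40 ≡ 1 (mod 13))
Combine: k ≡ Σ r_i×M_i×(M_i⁻¹ mod m_i) = 4×13×2 + 4×5×8 = 104 + 160 = 264
264 mod 65 = 4
k ≡ 4 (mod 65)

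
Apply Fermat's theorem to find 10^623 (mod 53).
By Fermat: 10^{52} ≡ 1 (mod 53). 623 ≡ 51 (mod 52). So 10^{623} ≡ 10^{51} ≡ 16 (mod 53)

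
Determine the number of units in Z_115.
88

Prime factorization: 115 = 5 × 23
Using the formula φ(n) = n × Π(1 - 1/p) for each prime factor p:
φ(115) = 115 × (1 - 1/5) × (1 - 1/23)
φ(115) = 88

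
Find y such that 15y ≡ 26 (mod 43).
39

Since gcd(15, 43) = 1 divides 26, a solution exists.
Multiply both sides by the inverse of 15 mod 43:
  15^(-1) mod 43 = 23
  x ≡ 23 × 26 ≡ 598 ≡ 39 (mod 43)
Verification: 15 × 39 = 585 = 13 × 43 + 26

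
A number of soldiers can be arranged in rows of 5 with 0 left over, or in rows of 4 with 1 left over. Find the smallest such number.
M = 5 × 4 = 20. M₁ = 4, y₁ ≡ 4 (mod 5). M₂ = 5, y₂ ≡ 1 (mod 4). m = 0×4×4 + 1×5×1 ≡ 5 (mod 20). The smallest positive such number is 5.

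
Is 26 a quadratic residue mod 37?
By Euler's criterion: 26^{18} ≡ 1 (mod 37). Since this equals 1, 26 is a QR.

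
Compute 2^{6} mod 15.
4

Using successive squaring:
Binary expansion of 6: 110
Powers of 2 mod 15 (each is the square of the previous):
  2^1 ≡ 2 (mod 15)
  2^2 ≡ 2² = 4 ≡ 4 (mod 15)
  2^4 ≡ 4² = 16 ≡ 1 (mod 15)
6 = 4 + 2, so 2^6 = 2^4 × 2^2 ≡ 1 × 4 (mod 15)
Multiplying step by step:
  1 × 4 = 4 ≡ 4 (mod 15)
Result: 2^6 ≡ 4 (mod 15)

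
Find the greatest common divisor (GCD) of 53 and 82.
1

Using the Euclidean algorithm:
53 = 0 × 82 + 53
82 = 1 × 53 + 29
53 = 1 × 29 + 24
29 = 1 × 24 + 5
24 = 4 × 5 + 4
5 = 1 × 4 + 1
4 = 4 × 1 + 0

GCD(53, 82) = 1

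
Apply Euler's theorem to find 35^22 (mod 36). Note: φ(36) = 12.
By Euler: 35^{12} ≡ 1 (mod 36) since gcd(35, 36) = 1. 22 = 1×12 + 10. So 35^{22} ≡ 35^{10} ≡ 1 (mod 36)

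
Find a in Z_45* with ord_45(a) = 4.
28 has order 4 mod 45 since 28^{4} ≡ 1 (mod 45) and no smaller power works.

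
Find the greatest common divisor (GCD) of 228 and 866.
2

Using the Euclidean algorithm:
228 = 0 × 866 + 228
866 = 3 × 228 + 182
228 = 1 × 182 + 46
182 = 3 × 46 + 44
46 = 1 × 44 + 2
44 = 22 × 2 + 0

GCD(228, 866) = 2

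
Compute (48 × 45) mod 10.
0

(48 × 45) = 2160
2160 mod 10 = 0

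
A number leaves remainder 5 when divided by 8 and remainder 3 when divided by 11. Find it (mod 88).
M = 8 × 11 = 88. M₁ = 11, y₁ ≡ 3 (mod 8). M₂ = 8, y₂ ≡ 7 (mod 11). k = 5×11×3 + 3×8×7 ≡ 69 (mod 88)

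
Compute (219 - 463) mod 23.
9

(219 - 463) = -244
-244 mod 23 = 9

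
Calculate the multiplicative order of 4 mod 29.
Powers of 4 mod 29: 4^1≡4, 4^2≡16, 4^3≡6, 4^4≡24, 4^5≡9, 4^6≡7, 4^7≡28, 4^8≡25, 4^9≡13, 4^10≡23, 4^11≡5, 4^12≡20, 4^13≡22, 4^14≡1. Order = 14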